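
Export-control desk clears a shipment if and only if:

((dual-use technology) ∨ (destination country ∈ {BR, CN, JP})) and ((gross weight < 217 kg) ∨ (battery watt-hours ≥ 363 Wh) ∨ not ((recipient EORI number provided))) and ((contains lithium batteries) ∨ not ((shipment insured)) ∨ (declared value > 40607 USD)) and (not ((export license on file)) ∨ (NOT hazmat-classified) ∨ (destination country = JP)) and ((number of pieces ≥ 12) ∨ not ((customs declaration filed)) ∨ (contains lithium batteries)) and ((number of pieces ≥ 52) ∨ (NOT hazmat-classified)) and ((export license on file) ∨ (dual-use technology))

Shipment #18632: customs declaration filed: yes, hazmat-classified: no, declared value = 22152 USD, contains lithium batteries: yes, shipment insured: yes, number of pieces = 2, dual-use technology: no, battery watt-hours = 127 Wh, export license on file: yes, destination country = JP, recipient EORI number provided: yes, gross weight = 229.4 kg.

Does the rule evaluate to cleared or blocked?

Blocked

Atomic conditions:
  dual-use technology: no → false
  destination country ∈ {BR, CN, JP}: JP is in the set → true
  gross weight < 217 kg: 229.4 < 217 is false
  battery watt-hours ≥ 363 Wh: 127 ≥ 363 is false
  recipient EORI number provided: yes → true
  contains lithium batteries: yes → true
  shipment insured: yes → true
  declared value > 40607 USD: 22152 > 40607 is false
  export license on file: yes → true
  NOT hazmat-classified: no → true
  destination country = JP: JP == JP is true
  number of pieces ≥ 12: 2 ≥ 12 is false
  customs declaration filed: yes → true
  number of pieces ≥ 52: 2 ≥ 52 is false
Combine:
[1] false OR true = true
[2.3] NOT true = false
[2] false OR false OR false = false
[3.2] NOT true = false
[3] true OR false OR false = true
[4.1] NOT true = false
[4] false OR true OR true = true
[5.2] NOT true = false
[5] false OR false OR true = true
[6] false OR true = true
[7] true OR false = true
[root] true AND false AND true AND true AND true AND true AND true = false
Overall: false → blocked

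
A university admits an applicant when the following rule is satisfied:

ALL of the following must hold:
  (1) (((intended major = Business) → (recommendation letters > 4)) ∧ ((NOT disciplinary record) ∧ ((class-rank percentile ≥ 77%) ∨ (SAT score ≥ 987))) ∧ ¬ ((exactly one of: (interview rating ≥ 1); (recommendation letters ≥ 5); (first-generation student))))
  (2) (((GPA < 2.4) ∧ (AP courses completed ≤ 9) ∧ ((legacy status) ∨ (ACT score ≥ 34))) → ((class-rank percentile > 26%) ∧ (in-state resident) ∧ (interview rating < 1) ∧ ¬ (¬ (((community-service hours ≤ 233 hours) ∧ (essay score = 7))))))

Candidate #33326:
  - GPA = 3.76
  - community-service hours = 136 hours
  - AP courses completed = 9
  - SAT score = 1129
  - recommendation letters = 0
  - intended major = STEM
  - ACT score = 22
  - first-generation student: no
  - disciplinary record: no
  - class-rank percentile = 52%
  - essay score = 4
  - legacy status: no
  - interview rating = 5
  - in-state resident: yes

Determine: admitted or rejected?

Rejected

Atomic conditions:
  intended major = Business: STEM == Business is false
  recommendation letters > 4: 0 > 4 is false
  NOT disciplinary record: no → true
  class-rank percentile ≥ 77%: 52 ≥ 77 is false
  SAT score ≥ 987: 1129 ≥ 987 is true
  interview rating ≥ 1: 5 ≥ 1 is true
  recommendation letters ≥ 5: 0 ≥ 5 is false
  first-generation student: no → false
  GPA < 2.4: 3.76 < 2.4 is false
  AP courses completed ≤ 9: 9 ≤ 9 is true
  legacy status: no → false
  ACT score ≥ 34: 22 ≥ 34 is false
  class-rank percentile > 26%: 52 > 26 is true
  in-state resident: yes → true
  interview rating < 1: 5 < 1 is false
  community-service hours ≤ 233 hours: 136 ≤ 233 is true
  essay score = 7: 4 == 7 is false
Combine:
[1.1] false → false (antecedent false ⇒ implication holds) = true
[1.2.2] false OR true = true
[1.2] true AND true = true
[1.3.1] exactly-one(true, false, false) = true
[1.3] NOT true = false
[1] true AND true AND false = false
[2.1.3] false OR false = false
[2.1] false AND true AND false = false
[2.2.4.1.1] true AND false = false
[2.2.4.1] NOT false = true
[2.2.4] NOT true = false
[2.2] true AND true AND false AND false = false
[2] false → false (antecedent false ⇒ implication holds) = true
[root] false AND true = false
Overall: false → rejected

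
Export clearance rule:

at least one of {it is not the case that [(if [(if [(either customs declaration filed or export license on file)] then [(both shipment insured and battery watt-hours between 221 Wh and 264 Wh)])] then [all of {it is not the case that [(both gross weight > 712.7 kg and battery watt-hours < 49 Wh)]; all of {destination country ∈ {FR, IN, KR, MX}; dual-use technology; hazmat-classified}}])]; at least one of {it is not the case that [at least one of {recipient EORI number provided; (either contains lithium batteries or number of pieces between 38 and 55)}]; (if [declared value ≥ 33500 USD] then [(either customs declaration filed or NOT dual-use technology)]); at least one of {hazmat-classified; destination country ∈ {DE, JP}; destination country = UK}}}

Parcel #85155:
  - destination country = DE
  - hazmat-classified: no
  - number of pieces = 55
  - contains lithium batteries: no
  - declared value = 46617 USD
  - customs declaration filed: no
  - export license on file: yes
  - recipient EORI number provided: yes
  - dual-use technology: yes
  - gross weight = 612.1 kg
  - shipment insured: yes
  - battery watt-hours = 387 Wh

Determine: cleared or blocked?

Cleared

Atomic conditions:
  customs declaration filed: no → false
  export license on file: yes → true
  shipment insured: yes → true
  battery watt-hours between 221 Wh and 264 Wh: 387 in [221, 264] is false
  gross weight > 712.7 kg: 612.1 > 712.7 is false
  battery watt-hours < 49 Wh: 387 < 49 is false
  destination country ∈ {FR, IN, KR, MX}: DE is not in the set → false
  dual-use technology: yes → true
  hazmat-classified: no → false
  recipient EORI number provided: yes → true
  contains lithium batteries: no → false
  number of pieces between 38 and 55: 55 in [38, 55] is true
  declared value ≥ 33500 USD: 46617 ≥ 33500 is true
  NOT dual-use technology: yes → false
  destination country ∈ {DE, JP}: DE is in the set → true
  destination country = UK: DE == UK is false
Combine:
[1.1.1.1] false OR true = true
[1.1.1.2] true AND false = false
[1.1.1] true → false = false
[1.1.2.1.1] false AND false = false
[1.1.2.1] NOT false = true
[1.1.2.2] false AND true AND false = false
[1.1.2] true AND false = false
[1.1] false → false (antecedent false ⇒ implication holds) = true
[1] NOT true = false
[2.1.1.2] false OR true = true
[2.1.1] true OR true = true
[2.1] NOT true = false
[2.2.2] false OR false = false
[2.2] true → false = false
[2.3] false OR true OR false = true
[2] false OR false OR true = true
[root] false OR true = true
Overall: true → cleared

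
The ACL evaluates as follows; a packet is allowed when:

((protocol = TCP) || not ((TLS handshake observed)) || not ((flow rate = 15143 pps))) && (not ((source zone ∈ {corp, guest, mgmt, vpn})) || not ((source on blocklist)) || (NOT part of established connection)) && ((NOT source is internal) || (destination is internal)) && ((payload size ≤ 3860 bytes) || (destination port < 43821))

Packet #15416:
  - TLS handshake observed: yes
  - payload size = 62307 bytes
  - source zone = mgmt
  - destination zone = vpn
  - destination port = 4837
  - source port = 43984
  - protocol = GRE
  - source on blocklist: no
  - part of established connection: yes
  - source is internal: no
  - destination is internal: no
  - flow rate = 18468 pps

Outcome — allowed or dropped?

Allowed

Atomic conditions:
  protocol = TCP: GRE == TCP is false
  TLS handshake observed: yes → true
  flow rate = 15143 pps: 18468 == 15143 is false
  source zone ∈ {corp, guest, mgmt, vpn}: mgmt is in the set → true
  source on blocklist: no → false
  NOT part of established connection: yes → false
  NOT source is internal: no → true
  destination is internal: no → false
  payload size ≤ 3860 bytes: 62307 ≤ 3860 is false
  destination port < 43821: 4837 < 43821 is true
Combine:
[1.2] NOT true = false
[1.3] NOT false = true
[1] false OR false OR true = true
[2.1] NOT true = false
[2.2] NOT false = true
[2] false OR true OR false = true
[3] true OR false = true
[4] false OR true = true
[root] true AND true AND true AND true = true
Overall: true → allowed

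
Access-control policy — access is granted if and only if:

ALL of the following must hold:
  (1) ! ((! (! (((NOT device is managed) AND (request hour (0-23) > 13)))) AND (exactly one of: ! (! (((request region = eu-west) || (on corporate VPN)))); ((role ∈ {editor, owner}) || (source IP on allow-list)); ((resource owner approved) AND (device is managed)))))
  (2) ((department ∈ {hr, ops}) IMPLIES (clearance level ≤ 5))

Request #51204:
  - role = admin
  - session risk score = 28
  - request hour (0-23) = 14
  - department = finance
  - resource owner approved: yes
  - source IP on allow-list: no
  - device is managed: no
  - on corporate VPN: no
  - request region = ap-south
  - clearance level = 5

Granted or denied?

Granted

Atomic conditions:
  NOT device is managed: no → true
  request hour (0-23) > 13: 14 > 13 is true
  request region = eu-west: ap-south == eu-west is false
  on corporate VPN: no → false
  role ∈ {editor, owner}: admin is not in the set → false
  source IP on allow-list: no → false
  resource owner approved: yes → true
  device is managed: no → false
  department ∈ {hr, ops}: finance is not in the set → false
  clearance level ≤ 5: 5 ≤ 5 is true
Combine:
[1.1.1.1.1] true AND true = true
[1.1.1.1] NOT true = false
[1.1.1] NOT false = true
[1.1.2.1.1.1] false OR false = false
[1.1.2.1.1] NOT false = true
[1.1.2.1] NOT true = false
[1.1.2.2] false OR false = false
[1.1.2.3] true AND false = false
[1.1.2] exactly-one(false, false, false) = false
[1.1] true AND false = false
[1] NOT false = true
[2] false → true (antecedent false ⇒ implication holds) = true
[root] true AND true = true
Overall: true → granted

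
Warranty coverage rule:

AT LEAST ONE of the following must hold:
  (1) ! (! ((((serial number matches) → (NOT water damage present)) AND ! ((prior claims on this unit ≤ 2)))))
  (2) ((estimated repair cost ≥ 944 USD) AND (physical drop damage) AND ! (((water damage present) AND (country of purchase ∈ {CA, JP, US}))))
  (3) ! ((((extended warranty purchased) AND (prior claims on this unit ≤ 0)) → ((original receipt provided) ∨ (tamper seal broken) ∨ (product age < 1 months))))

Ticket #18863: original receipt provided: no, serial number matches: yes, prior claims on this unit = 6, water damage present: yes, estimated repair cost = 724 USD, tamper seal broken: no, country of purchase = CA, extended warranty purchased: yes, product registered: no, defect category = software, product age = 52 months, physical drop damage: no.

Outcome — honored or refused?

Refused

Atomic conditions:
  serial number matches: yes → true
  NOT water damage present: yes → false
  prior claims on this unit ≤ 2: 6 ≤ 2 is false
  estimated repair cost ≥ 944 USD: 724 ≥ 944 is false
  physical drop damage: no → false
  water damage present: yes → true
  country of purchase ∈ {CA, JP, US}: CA is in the set → true
  extended warranty purchased: yes → true
  prior claims on this unit ≤ 0: 6 ≤ 0 is false
  original receipt provided: no → false
  tamper seal broken: no → false
  product age < 1 months: 52 < 1 is false
Combine:
[1.1.1.1] true → false = false
[1.1.1.2] NOT false = true
[1.1.1] false AND true = false
[1.1] NOT false = true
[1] NOT true = false
[2.3.1] true AND true = true
[2.3] NOT true = false
[2] false AND false AND false = false
[3.1.1] true AND false = false
[3.1.2] false OR false OR false = false
[3.1] false → false (antecedent false ⇒ implication holds) = true
[3] NOT true = false
[root] false OR false OR false = false
Overall: false → refused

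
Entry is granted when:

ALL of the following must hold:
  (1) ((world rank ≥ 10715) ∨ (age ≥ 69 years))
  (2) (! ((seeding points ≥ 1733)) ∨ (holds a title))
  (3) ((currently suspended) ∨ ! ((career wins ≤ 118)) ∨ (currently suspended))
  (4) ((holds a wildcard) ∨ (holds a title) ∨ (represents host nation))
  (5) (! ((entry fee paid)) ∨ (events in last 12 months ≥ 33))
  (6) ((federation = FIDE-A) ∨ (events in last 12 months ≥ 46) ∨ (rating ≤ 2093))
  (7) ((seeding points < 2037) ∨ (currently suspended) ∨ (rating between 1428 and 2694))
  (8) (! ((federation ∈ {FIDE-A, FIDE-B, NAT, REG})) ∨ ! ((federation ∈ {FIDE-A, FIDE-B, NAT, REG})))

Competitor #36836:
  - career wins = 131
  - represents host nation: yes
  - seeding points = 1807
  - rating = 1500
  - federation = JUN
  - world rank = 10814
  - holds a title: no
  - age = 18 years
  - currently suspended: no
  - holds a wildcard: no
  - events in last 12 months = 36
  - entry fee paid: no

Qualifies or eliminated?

Atomic conditions:
  world rank ≥ 10715: 10814 ≥ 10715 is true
  age ≥ 69 years: 18 ≥ 69 is false
  seeding points ≥ 1733: 1807 ≥ 1733 is true
  holds a title: no → false
  currently suspended: no → false
  career wins ≤ 118: 131 ≤ 118 is false
  holds a wildcard: no → false
  represents host nation: yes → true
  entry fee paid: no → false
  events in last 12 months ≥ 33: 36 ≥ 33 is true
  federation = FIDE-A: JUN == FIDE-A is false
  events in last 12 months ≥ 46: 36 ≥ 46 is false
  rating ≤ 2093: 1500 ≤ 2093 is true
  seeding points < 2037: 1807 < 2037 is true
  rating between 1428 and 2694: 1500 in [1428, 2694] is true
  federation ∈ {FIDE-A, FIDE-B, NAT, REG}: JUN is not in the set → false
Combine:
[1] true OR false = true
[2.1] NOT true = false
[2] false OR false = false
[3.2] NOT false = true
[3] false OR true OR false = true
[4] false OR false OR true = true
[5.1] NOT false = true
[5] true OR true = true
[6] false OR false OR true = true
[7] true OR false OR true = true
[8.1] NOT false = true
[8.2] NOT false = true
[8] true OR true = true
[root] true AND false AND true AND true AND true AND true AND true AND true = false
Overall: false → eliminated

Eliminated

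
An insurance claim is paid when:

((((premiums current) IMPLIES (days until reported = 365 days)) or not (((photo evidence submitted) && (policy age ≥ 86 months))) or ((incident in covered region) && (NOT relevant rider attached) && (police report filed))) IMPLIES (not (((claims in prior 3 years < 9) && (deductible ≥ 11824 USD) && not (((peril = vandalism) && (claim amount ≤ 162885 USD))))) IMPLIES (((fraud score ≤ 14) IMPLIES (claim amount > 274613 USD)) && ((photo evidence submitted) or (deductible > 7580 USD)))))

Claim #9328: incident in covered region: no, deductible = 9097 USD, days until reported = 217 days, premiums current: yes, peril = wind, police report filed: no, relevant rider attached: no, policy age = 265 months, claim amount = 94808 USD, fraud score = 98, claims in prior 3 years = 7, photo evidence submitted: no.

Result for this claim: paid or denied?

Paid

Atomic conditions:
  premiums current: yes → true
  days until reported = 365 days: 217 == 365 is false
  photo evidence submitted: no → false
  policy age ≥ 86 months: 265 ≥ 86 is true
  incident in covered region: no → false
  NOT relevant rider attached: no → true
  police report filed: no → false
  claims in prior 3 years < 9: 7 < 9 is true
  deductible ≥ 11824 USD: 9097 ≥ 11824 is false
  peril = vandalism: wind == vandalism is false
  claim amount ≤ 162885 USD: 94808 ≤ 162885 is true
  fraud score ≤ 14: 98 ≤ 14 is false
  claim amount > 274613 USD: 94808 > 274613 is false
  deductible > 7580 USD: 9097 > 7580 is true
Combine:
[1.1] true → false = false
[1.2.1] false AND true = false
[1.2] NOT false = true
[1.3] false AND true AND false = false
[1] false OR true OR false = true
[2.1.1.3.1] false AND true = false
[2.1.1.3] NOT false = true
[2.1.1] true AND false AND true = false
[2.1] NOT false = true
[2.2.1] false → false (antecedent false ⇒ implication holds) = true
[2.2.2] false OR true = true
[2.2] true AND true = true
[2] true → true = true
[root] true → true = true
Overall: true → paid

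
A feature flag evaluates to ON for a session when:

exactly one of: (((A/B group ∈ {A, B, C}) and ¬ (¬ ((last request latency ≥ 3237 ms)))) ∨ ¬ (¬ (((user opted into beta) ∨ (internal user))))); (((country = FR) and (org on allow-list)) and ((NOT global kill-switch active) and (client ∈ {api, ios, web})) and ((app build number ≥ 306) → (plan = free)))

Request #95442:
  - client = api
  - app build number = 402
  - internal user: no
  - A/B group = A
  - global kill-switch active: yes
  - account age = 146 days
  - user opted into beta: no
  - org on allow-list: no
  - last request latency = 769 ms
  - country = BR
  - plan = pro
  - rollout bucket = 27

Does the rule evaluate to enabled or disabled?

Disabled

Atomic conditions:
  A/B group ∈ {A, B, C}: A is in the set → true
  last request latency ≥ 3237 ms: 769 ≥ 3237 is false
  user opted into beta: no → false
  internal user: no → false
  country = FR: BR == FR is false
  org on allow-list: no → false
  NOT global kill-switch active: yes → false
  client ∈ {api, ios, web}: api is in the set → true
  app build number ≥ 306: 402 ≥ 306 is true
  plan = free: pro == free is false
Combine:
[1.1.2.1] NOT false = true
[1.1.2] NOT true = false
[1.1] true AND false = false
[1.2.1.1] false OR false = false
[1.2.1] NOT false = true
[1.2] NOT true = false
[1] false OR false = false
[2.1] false AND false = false
[2.2] false AND true = false
[2.3] true → false = false
[2] false AND false AND false = false
[root] exactly-one(false, false) = false
Overall: false → disabled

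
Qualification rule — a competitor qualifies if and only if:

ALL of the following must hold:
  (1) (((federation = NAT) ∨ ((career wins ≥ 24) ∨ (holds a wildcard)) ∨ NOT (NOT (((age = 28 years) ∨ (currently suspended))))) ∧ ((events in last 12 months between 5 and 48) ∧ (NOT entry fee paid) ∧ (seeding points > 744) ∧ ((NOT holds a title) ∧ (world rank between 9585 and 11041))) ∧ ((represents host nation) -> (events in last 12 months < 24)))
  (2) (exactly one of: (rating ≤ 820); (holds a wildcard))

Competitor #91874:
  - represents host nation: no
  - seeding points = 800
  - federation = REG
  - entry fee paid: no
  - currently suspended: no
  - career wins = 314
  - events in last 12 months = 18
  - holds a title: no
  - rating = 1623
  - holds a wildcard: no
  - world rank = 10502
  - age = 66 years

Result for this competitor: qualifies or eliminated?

Atomic conditions:
  federation = NAT: REG == NAT is false
  career wins ≥ 24: 314 ≥ 24 is true
  holds a wildcard: no → false
  age = 28 years: 66 == 28 is false
  currently suspended: no → false
  events in last 12 months between 5 and 48: 18 in [5, 48] is true
  NOT entry fee paid: no → true
  seeding points > 744: 800 > 744 is true
  NOT holds a title: no → true
  world rank between 9585 and 11041: 10502 in [9585, 11041] is true
  represents host nation: no → false
  events in last 12 months < 24: 18 < 24 is true
  rating ≤ 820: 1623 ≤ 820 is false
Combine:
[1.1.2] true OR false = true
[1.1.3.1.1] false OR false = false
[1.1.3.1] NOT false = true
[1.1.3] NOT true = false
[1.1] false OR true OR false = true
[1.2.4] true AND true = true
[1.2] true AND true AND true AND true = true
[1.3] false → true (antecedent false ⇒ implication holds) = true
[1] true AND true AND true = true
[2] exactly-one(false, false) = false
[root] true AND false = false
Overall: false → eliminated

Eliminated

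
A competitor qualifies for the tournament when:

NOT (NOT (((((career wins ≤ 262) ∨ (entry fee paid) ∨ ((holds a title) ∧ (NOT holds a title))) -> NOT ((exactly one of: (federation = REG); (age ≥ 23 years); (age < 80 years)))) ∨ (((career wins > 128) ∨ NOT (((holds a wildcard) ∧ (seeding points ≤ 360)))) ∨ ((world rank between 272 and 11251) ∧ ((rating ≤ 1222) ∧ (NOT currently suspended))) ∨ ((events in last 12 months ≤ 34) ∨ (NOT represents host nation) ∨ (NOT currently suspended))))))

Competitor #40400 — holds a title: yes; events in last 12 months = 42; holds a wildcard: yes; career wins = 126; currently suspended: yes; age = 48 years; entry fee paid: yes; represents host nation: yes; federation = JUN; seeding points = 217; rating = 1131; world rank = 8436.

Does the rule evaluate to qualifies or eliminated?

Qualifies

Atomic conditions:
  career wins ≤ 262: 126 ≤ 262 is true
  entry fee paid: yes → true
  holds a title: yes → true
  NOT holds a title: yes → false
  federation = REG: JUN == REG is false
  age ≥ 23 years: 48 ≥ 23 is true
  age < 80 years: 48 < 80 is true
  career wins > 128: 126 > 128 is false
  holds a wildcard: yes → true
  seeding points ≤ 360: 217 ≤ 360 is true
  world rank between 272 and 11251: 8436 in [272, 11251] is true
  rating ≤ 1222: 1131 ≤ 1222 is true
  NOT currently suspended: yes → false
  events in last 12 months ≤ 34: 42 ≤ 34 is false
  NOT represents host nation: yes → false
Combine:
[1.1.1.1.3] true AND false = false
[1.1.1.1] true OR true OR false = true
[1.1.1.2.1] exactly-one(false, true, true) = false
[1.1.1.2] NOT false = true
[1.1.1] true → true = true
[1.1.2.1.2.1] true AND true = true
[1.1.2.1.2] NOT true = false
[1.1.2.1] false OR false = false
[1.1.2.2.2] true AND false = false
[1.1.2.2] true AND false = false
[1.1.2.3] false OR false OR false = false
[1.1.2] false OR false OR false = false
[1.1] true OR false = true
[1] NOT true = false
[root] NOT false = true
Overall: true → qualifies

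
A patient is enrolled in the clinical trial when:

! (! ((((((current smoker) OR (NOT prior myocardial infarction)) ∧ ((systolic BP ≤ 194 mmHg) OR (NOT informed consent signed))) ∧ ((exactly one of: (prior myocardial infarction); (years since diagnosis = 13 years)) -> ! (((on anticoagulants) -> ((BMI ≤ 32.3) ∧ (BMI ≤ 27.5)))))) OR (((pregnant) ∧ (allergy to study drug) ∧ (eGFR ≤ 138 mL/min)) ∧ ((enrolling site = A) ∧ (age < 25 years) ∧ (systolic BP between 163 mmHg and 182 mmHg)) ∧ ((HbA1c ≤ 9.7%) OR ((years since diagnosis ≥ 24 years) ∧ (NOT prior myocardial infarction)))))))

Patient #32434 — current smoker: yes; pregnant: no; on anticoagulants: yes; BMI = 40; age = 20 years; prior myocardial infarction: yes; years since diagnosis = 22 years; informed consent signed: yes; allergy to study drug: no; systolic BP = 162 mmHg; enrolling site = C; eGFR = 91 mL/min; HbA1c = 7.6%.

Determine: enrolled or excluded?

Atomic conditions:
  current smoker: yes → true
  NOT prior myocardial infarction: yes → false
  systolic BP ≤ 194 mmHg: 162 ≤ 194 is true
  NOT informed consent signed: yes → false
  prior myocardial infarction: yes → true
  years since diagnosis = 13 years: 22 == 13 is false
  on anticoagulants: yes → true
  BMI ≤ 32.3: 40 ≤ 32.3 is false
  BMI ≤ 27.5: 40 ≤ 27.5 is false
  pregnant: no → false
  allergy to study drug: no → false
  eGFR ≤ 138 mL/min: 91 ≤ 138 is true
  enrolling site = A: C == A is false
  age < 25 years: 20 < 25 is true
  systolic BP between 163 mmHg and 182 mmHg: 162 in [163, 182] is false
  HbA1c ≤ 9.7%: 7.6 ≤ 9.7 is true
  years since diagnosis ≥ 24 years: 22 ≥ 24 is false
Combine:
[1.1.1.1.1] true OR false = true
[1.1.1.1.2] true OR false = true
[1.1.1.1] true AND true = true
[1.1.1.2.1] exactly-one(true, false) = true
[1.1.1.2.2.1.2] false AND false = false
[1.1.1.2.2.1] true → false = false
[1.1.1.2.2] NOT false = true
[1.1.1.2] true → true = true
[1.1.1] true AND true = true
[1.1.2.1] false AND false AND true = false
[1.1.2.2] false AND true AND false = false
[1.1.2.3.2] false AND false = false
[1.1.2.3] true OR false = true
[1.1.2] false AND false AND true = false
[1.1] true OR false = true
[1] NOT true = false
[root] NOT false = true
Overall: true → enrolled

Enrolled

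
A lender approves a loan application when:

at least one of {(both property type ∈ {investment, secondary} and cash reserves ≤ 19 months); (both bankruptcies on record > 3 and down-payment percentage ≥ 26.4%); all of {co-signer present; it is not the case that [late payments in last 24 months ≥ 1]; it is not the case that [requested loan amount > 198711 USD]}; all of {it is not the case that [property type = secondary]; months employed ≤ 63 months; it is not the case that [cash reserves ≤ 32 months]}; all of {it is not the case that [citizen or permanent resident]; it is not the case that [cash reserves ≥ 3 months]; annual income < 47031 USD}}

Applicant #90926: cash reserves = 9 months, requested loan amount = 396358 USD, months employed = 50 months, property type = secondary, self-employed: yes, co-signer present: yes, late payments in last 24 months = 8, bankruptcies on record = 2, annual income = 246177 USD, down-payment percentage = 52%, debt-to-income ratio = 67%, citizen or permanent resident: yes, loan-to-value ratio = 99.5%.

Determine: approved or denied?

Atomic conditions:
  property type ∈ {investment, secondary}: secondary is in the set → true
  cash reserves ≤ 19 months: 9 ≤ 19 is true
  bankruptcies on record > 3: 2 > 3 is false
  down-payment percentage ≥ 26.4%: 52 ≥ 26.4 is true
  co-signer present: yes → true
  late payments in last 24 months ≥ 1: 8 ≥ 1 is true
  requested loan amount > 198711 USD: 396358 > 198711 is true
  property type = secondary: secondary == secondary is true
  months employed ≤ 63 months: 50 ≤ 63 is true
  cash reserves ≤ 32 months: 9 ≤ 32 is true
  citizen or permanent resident: yes → true
  cash reserves ≥ 3 months: 9 ≥ 3 is true
  annual income < 47031 USD: 246177 < 47031 is false
Combine:
[1] true AND true = true
[2] false AND true = false
[3.2] NOT true = false
[3.3] NOT true = false
[3] true AND false AND false = false
[4.1] NOT true = false
[4.3] NOT true = false
[4] false AND true AND false = false
[5.1] NOT true = false
[5.2] NOT true = false
[5] false AND false AND false = false
[root] true OR false OR false OR false OR false = true
Overall: true → approved

Approved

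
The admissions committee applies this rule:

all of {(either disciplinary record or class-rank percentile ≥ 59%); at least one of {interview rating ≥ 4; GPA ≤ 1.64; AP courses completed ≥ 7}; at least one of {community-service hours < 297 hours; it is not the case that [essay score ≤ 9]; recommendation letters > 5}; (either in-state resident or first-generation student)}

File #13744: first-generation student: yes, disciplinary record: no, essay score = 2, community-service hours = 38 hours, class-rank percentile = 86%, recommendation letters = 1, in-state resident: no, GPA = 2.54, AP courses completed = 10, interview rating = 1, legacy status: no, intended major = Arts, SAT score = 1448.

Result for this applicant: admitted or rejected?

Admitted

Atomic conditions:
  disciplinary record: no → false
  class-rank percentile ≥ 59%: 86 ≥ 59 is true
  interview rating ≥ 4: 1 ≥ 4 is false
  GPA ≤ 1.64: 2.54 ≤ 1.64 is false
  AP courses completed ≥ 7: 10 ≥ 7 is true
  community-service hours < 297 hours: 38 < 297 is true
  essay score ≤ 9: 2 ≤ 9 is true
  recommendation letters > 5: 1 > 5 is false
  in-state resident: no → false
  first-generation student: yes → true
Combine:
[1] false OR true = true
[2] false OR false OR true = true
[3.2] NOT true = false
[3] true OR false OR false = true
[4] false OR true = true
[root] true AND true AND true AND true = true
Overall: true → admitted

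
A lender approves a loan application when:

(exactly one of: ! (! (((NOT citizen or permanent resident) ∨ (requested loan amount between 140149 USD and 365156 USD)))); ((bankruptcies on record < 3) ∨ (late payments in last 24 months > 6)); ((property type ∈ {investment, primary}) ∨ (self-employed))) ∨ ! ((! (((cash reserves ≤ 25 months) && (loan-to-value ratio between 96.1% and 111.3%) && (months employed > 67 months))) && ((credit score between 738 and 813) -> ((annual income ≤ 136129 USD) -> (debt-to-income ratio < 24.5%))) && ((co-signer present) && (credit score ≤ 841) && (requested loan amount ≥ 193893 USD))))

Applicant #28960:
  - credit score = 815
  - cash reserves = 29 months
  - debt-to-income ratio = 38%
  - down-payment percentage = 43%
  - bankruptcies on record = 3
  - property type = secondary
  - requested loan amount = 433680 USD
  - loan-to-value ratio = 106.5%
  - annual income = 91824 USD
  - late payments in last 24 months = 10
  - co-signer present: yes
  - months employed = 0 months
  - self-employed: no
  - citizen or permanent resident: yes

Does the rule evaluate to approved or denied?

Approved

Atomic conditions:
  NOT citizen or permanent resident: yes → false
  requested loan amount between 140149 USD and 365156 USD: 433680 in [140149, 365156] is false
  bankruptcies on record < 3: 3 < 3 is false
  late payments in last 24 months > 6: 10 > 6 is true
  property type ∈ {investment, primary}: secondary is not in the set → false
  self-employed: no → false
  cash reserves ≤ 25 months: 29 ≤ 25 is false
  loan-to-value ratio between 96.1% and 111.3%: 106.5 in [96.1, 111.3] is true
  months employed > 67 months: 0 > 67 is false
  credit score between 738 and 813: 815 in [738, 813] is false
  annual income ≤ 136129 USD: 91824 ≤ 136129 is true
  debt-to-income ratio < 24.5%: 38 < 24.5 is false
  co-signer present: yes → true
  credit score ≤ 841: 815 ≤ 841 is true
  requested loan amount ≥ 193893 USD: 433680 ≥ 193893 is true
Combine:
[1.1.1.1] false OR false = false
[1.1.1] NOT false = true
[1.1] NOT true = false
[1.2] false OR true = true
[1.3] false OR false = false
[1] exactly-one(false, true, false) = true
[2.1.1.1] false AND true AND false = false
[2.1.1] NOT false = true
[2.1.2.2] true → false = false
[2.1.2] false → false (antecedent false ⇒ implication holds) = true
[2.1.3] true AND true AND true = true
[2.1] true AND true AND true = true
[2] NOT true = false
[root] true OR false = true
Overall: true → approved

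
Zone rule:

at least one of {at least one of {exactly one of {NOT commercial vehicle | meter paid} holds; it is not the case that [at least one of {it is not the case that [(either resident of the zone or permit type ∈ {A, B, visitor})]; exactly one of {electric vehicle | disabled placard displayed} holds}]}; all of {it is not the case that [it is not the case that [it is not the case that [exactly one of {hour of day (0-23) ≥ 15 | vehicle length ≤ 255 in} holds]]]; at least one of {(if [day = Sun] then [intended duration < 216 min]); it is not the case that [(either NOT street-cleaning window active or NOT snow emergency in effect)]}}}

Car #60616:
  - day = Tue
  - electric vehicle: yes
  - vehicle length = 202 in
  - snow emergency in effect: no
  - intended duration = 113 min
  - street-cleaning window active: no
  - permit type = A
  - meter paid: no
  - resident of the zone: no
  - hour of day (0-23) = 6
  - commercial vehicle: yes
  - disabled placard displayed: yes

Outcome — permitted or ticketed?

Atomic conditions:
  NOT commercial vehicle: yes → false
  meter paid: no → false
  resident of the zone: no → false
  permit type ∈ {A, B, visitor}: A is in the set → true
  electric vehicle: yes → true
  disabled placard displayed: yes → true
  hour of day (0-23) ≥ 15: 6 ≥ 15 is false
  vehicle length ≤ 255 in: 202 ≤ 255 is true
  day = Sun: Tue == Sun is false
  intended duration < 216 min: 113 < 216 is true
  NOT street-cleaning window active: no → true
  NOT snow emergency in effect: no → true
Combine:
[1.1] exactly-one(false, false) = false
[1.2.1.1.1] false OR true = true
[1.2.1.1] NOT true = false
[1.2.1.2] exactly-one(true, true) = false
[1.2.1] false OR false = false
[1.2] NOT false = true
[1] false OR true = true
[2.1.1.1.1] exactly-one(false, true) = true
[2.1.1.1] NOT true = false
[2.1.1] NOT false = true
[2.1] NOT true = false
[2.2.1] false → true (antecedent false ⇒ implication holds) = true
[2.2.2.1] true OR true = true
[2.2.2] NOT true = false
[2.2] true OR false = true
[2] false AND true = false
[root] true OR false = true
Overall: true → permitted

Permitted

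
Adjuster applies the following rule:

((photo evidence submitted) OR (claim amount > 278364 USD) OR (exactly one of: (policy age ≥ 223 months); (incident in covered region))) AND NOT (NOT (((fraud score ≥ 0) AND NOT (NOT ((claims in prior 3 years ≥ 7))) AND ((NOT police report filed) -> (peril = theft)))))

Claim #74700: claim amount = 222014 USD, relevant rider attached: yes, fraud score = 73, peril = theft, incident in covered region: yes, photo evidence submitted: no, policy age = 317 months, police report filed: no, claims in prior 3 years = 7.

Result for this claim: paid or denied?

Denied

Atomic conditions:
  photo evidence submitted: no → false
  claim amount > 278364 USD: 222014 > 278364 is false
  policy age ≥ 223 months: 317 ≥ 223 is true
  incident in covered region: yes → true
  fraud score ≥ 0: 73 ≥ 0 is true
  claims in prior 3 years ≥ 7: 7 ≥ 7 is true
  NOT police report filed: no → true
  peril = theft: theft == theft is true
Combine:
[1.3] exactly-one(true, true) = false
[1] false OR false OR false = false
[2.1.1.2.1] NOT true = false
[2.1.1.2] NOT false = true
[2.1.1.3] true → true = true
[2.1.1] true AND true AND true = true
[2.1] NOT true = false
[2] NOT false = true
[root] false AND true = false
Overall: false → denied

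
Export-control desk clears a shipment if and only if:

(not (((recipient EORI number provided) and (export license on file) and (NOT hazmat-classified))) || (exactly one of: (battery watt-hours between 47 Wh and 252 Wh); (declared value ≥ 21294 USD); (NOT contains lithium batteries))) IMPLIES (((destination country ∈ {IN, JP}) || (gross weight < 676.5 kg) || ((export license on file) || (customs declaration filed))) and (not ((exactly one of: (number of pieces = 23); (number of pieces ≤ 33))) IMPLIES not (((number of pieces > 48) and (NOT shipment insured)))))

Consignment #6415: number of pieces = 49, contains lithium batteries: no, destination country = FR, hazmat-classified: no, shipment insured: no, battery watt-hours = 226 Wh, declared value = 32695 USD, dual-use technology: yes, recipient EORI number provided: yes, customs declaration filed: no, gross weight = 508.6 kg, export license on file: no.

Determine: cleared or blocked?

Blocked

Atomic conditions:
  recipient EORI number provided: yes → true
  export license on file: no → false
  NOT hazmat-classified: no → true
  battery watt-hours between 47 Wh and 252 Wh: 226 in [47, 252] is true
  declared value ≥ 21294 USD: 32695 ≥ 21294 is true
  NOT contains lithium batteries: no → true
  destination country ∈ {IN, JP}: FR is not in the set → false
  gross weight < 676.5 kg: 508.6 < 676.5 is true
  customs declaration filed: no → false
  number of pieces = 23: 49 == 23 is false
  number of pieces ≤ 33: 49 ≤ 33 is false
  number of pieces > 48: 49 > 48 is true
  NOT shipment insured: no → true
Combine:
[1.1.1] true AND false AND true = false
[1.1] NOT false = true
[1.2] exactly-one(true, true, true) = false
[1] true OR false = true
[2.1.3] false OR false = false
[2.1] false OR true OR false = true
[2.2.1.1] exactly-one(false, false) = false
[2.2.1] NOT false = true
[2.2.2.1] true AND true = true
[2.2.2] NOT true = false
[2.2] true → false = false
[2] true AND false = false
[root] true → false = false
Overall: false → blocked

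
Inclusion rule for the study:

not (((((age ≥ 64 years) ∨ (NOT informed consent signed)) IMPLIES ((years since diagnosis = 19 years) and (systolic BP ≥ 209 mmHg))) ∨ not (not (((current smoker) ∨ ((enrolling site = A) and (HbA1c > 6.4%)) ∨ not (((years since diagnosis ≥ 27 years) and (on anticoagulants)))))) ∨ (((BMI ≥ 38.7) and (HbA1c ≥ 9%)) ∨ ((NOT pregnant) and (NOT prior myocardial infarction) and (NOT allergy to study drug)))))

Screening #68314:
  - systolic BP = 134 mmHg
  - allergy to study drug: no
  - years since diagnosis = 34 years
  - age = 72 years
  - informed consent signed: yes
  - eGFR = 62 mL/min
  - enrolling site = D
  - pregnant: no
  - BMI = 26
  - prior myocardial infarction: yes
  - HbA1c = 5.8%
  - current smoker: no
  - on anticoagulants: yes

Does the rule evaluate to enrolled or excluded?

Atomic conditions:
  age ≥ 64 years: 72 ≥ 64 is true
  NOT informed consent signed: yes → false
  years since diagnosis = 19 years: 34 == 19 is false
  systolic BP ≥ 209 mmHg: 134 ≥ 209 is false
  current smoker: no → false
  enrolling site = A: D == A is false
  HbA1c > 6.4%: 5.8 > 6.4 is false
  years since diagnosis ≥ 27 years: 34 ≥ 27 is true
  on anticoagulants: yes → true
  BMI ≥ 38.7: 26 ≥ 38.7 is false
  HbA1c ≥ 9%: 5.8 ≥ 9 is false
  NOT pregnant: no → true
  NOT prior myocardial infarction: yes → false
  NOT allergy to study drug: no → true
Combine:
[1.1.1] true OR false = true
[1.1.2] false AND false = false
[1.1] true → false = false
[1.2.1.1.2] false AND false = false
[1.2.1.1.3.1] true AND true = true
[1.2.1.1.3] NOT true = false
[1.2.1.1] false OR false OR false = false
[1.2.1] NOT false = true
[1.2] NOT true = false
[1.3.1] false AND false = false
[1.3.2] true AND false AND true = false
[1.3] false OR false = false
[1] false OR false OR false = false
[root] NOT false = true
Overall: true → enrolled

Enrolled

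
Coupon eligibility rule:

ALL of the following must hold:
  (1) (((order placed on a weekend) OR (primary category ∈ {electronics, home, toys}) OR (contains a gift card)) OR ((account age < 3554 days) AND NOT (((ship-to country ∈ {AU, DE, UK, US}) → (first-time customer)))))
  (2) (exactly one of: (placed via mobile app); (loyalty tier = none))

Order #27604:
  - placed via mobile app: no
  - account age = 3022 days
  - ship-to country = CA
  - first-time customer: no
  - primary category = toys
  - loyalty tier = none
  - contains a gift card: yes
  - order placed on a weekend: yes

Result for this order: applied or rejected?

Applied

Atomic conditions:
  order placed on a weekend: yes → true
  primary category ∈ {electronics, home, toys}: toys is in the set → true
  contains a gift card: yes → true
  account age < 3554 days: 3022 < 3554 is true
  ship-to country ∈ {AU, DE, UK, US}: CA is not in the set → false
  first-time customer: no → false
  placed via mobile app: no → false
  loyalty tier = none: none == none is true
Combine:
[1.1] true OR true OR true = true
[1.2.2.1] false → false (antecedent false ⇒ implication holds) = true
[1.2.2] NOT true = false
[1.2] true AND false = false
[1] true OR false = true
[2] exactly-one(false, true) = true
[root] true AND true = true
Overall: true → applied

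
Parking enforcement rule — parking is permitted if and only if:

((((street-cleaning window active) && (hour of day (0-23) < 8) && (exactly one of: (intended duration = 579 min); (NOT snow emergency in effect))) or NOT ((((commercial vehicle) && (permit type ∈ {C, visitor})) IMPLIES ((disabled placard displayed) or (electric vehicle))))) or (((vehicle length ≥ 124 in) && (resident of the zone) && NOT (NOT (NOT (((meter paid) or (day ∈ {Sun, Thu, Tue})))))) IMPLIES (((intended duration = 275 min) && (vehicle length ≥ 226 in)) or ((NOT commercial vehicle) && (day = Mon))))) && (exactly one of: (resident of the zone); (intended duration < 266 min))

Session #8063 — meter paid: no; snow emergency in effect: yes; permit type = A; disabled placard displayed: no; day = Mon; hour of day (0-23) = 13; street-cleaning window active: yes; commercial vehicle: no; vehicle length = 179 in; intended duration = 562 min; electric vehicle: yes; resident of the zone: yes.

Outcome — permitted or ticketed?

Permitted

Atomic conditions:
  street-cleaning window active: yes → true
  hour of day (0-23) < 8: 13 < 8 is false
  intended duration = 579 min: 562 == 579 is false
  NOT snow emergency in effect: yes → false
  commercial vehicle: no → false
  permit type ∈ {C, visitor}: A is not in the set → false
  disabled placard displayed: no → false
  electric vehicle: yes → true
  vehicle length ≥ 124 in: 179 ≥ 124 is true
  resident of the zone: yes → true
  meter paid: no → false
  day ∈ {Sun, Thu, Tue}: Mon is not in the set → false
  intended duration = 275 min: 562 == 275 is false
  vehicle length ≥ 226 in: 179 ≥ 226 is false
  NOT commercial vehicle: no → true
  day = Mon: Mon == Mon is true
  intended duration < 266 min: 562 < 266 is false
Combine:
[1.1.1.3] exactly-one(false, false) = false
[1.1.1] true AND false AND false = false
[1.1.2.1.1] false AND false = false
[1.1.2.1.2] false OR true = true
[1.1.2.1] false → true (antecedent false ⇒ implication holds) = true
[1.1.2] NOT true = false
[1.1] false OR false = false
[1.2.1.3.1.1.1] false OR false = false
[1.2.1.3.1.1] NOT false = true
[1.2.1.3.1] NOT true = false
[1.2.1.3] NOT false = true
[1.2.1] true AND true AND true = true
[1.2.2.1] false AND false = false
[1.2.2.2] true AND true = true
[1.2.2] false OR true = true
[1.2] true → true = true
[1] false OR true = true
[2] exactly-one(true, false) = true
[root] true AND true = true
Overall: true → permitted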